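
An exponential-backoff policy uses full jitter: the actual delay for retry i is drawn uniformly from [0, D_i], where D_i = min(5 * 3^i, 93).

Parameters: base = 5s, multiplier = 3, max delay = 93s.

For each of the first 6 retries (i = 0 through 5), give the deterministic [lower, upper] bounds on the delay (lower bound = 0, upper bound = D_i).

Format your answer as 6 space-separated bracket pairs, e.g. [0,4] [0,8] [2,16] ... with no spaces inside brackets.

Answer: [0,5] [0,15] [0,45] [0,93] [0,93] [0,93]

Derivation:
Computing bounds per retry:
  i=0: D_i=min(5*3^0,93)=5, bounds=[0,5]
  i=1: D_i=min(5*3^1,93)=15, bounds=[0,15]
  i=2: D_i=min(5*3^2,93)=45, bounds=[0,45]
  i=3: D_i=min(5*3^3,93)=93, bounds=[0,93]
  i=4: D_i=min(5*3^4,93)=93, bounds=[0,93]
  i=5: D_i=min(5*3^5,93)=93, bounds=[0,93]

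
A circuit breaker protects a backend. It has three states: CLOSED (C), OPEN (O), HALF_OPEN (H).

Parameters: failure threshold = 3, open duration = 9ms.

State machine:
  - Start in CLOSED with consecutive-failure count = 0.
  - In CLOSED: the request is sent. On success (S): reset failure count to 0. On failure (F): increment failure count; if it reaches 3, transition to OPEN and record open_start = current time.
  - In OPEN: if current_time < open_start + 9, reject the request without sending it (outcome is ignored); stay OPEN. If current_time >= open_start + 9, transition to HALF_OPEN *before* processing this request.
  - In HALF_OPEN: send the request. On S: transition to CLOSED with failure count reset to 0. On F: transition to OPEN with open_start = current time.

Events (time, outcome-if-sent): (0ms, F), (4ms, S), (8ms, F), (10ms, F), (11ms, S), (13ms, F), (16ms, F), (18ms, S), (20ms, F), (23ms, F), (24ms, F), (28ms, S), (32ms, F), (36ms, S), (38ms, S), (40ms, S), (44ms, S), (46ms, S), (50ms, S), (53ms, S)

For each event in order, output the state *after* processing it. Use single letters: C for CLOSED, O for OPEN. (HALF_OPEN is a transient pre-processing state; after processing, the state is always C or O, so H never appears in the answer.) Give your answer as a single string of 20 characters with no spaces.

State after each event:
  event#1 t=0ms outcome=F: state=CLOSED
  event#2 t=4ms outcome=S: state=CLOSED
  event#3 t=8ms outcome=F: state=CLOSED
  event#4 t=10ms outcome=F: state=CLOSED
  event#5 t=11ms outcome=S: state=CLOSED
  event#6 t=13ms outcome=F: state=CLOSED
  event#7 t=16ms outcome=F: state=CLOSED
  event#8 t=18ms outcome=S: state=CLOSED
  event#9 t=20ms outcome=F: state=CLOSED
  event#10 t=23ms outcome=F: state=CLOSED
  event#11 t=24ms outcome=F: state=OPEN
  event#12 t=28ms outcome=S: state=OPEN
  event#13 t=32ms outcome=F: state=OPEN
  event#14 t=36ms outcome=S: state=CLOSED
  event#15 t=38ms outcome=S: state=CLOSED
  event#16 t=40ms outcome=S: state=CLOSED
  event#17 t=44ms outcome=S: state=CLOSED
  event#18 t=46ms outcome=S: state=CLOSED
  event#19 t=50ms outcome=S: state=CLOSED
  event#20 t=53ms outcome=S: state=CLOSED

Answer: CCCCCCCCCCOOOCCCCCCC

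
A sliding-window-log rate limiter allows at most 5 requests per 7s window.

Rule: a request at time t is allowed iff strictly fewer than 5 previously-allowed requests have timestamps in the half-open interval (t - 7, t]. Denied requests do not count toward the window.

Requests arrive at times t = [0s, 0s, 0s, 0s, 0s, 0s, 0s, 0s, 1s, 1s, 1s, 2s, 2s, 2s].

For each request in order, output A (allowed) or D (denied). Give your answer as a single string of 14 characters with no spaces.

Answer: AAAAADDDDDDDDD

Derivation:
Tracking allowed requests in the window:
  req#1 t=0s: ALLOW
  req#2 t=0s: ALLOW
  req#3 t=0s: ALLOW
  req#4 t=0s: ALLOW
  req#5 t=0s: ALLOW
  req#6 t=0s: DENY
  req#7 t=0s: DENY
  req#8 t=0s: DENY
  req#9 t=1s: DENY
  req#10 t=1s: DENY
  req#11 t=1s: DENY
  req#12 t=2s: DENY
  req#13 t=2s: DENY
  req#14 t=2s: DENY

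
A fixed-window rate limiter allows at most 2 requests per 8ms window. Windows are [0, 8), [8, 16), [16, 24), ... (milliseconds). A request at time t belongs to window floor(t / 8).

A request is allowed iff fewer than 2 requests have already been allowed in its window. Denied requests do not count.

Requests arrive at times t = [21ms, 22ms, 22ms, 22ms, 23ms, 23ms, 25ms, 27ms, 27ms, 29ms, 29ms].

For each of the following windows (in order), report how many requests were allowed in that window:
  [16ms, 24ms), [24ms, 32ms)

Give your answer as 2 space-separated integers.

Processing requests:
  req#1 t=21ms (window 2): ALLOW
  req#2 t=22ms (window 2): ALLOW
  req#3 t=22ms (window 2): DENY
  req#4 t=22ms (window 2): DENY
  req#5 t=23ms (window 2): DENY
  req#6 t=23ms (window 2): DENY
  req#7 t=25ms (window 3): ALLOW
  req#8 t=27ms (window 3): ALLOW
  req#9 t=27ms (window 3): DENY
  req#10 t=29ms (window 3): DENY
  req#11 t=29ms (window 3): DENY

Allowed counts by window: 2 2

Answer: 2 2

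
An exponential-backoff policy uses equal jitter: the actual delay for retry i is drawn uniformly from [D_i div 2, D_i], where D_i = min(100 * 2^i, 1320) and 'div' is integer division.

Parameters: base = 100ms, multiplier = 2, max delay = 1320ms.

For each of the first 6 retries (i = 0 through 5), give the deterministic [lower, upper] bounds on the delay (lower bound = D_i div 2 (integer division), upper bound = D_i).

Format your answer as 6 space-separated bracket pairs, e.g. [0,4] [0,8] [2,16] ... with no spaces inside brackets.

Computing bounds per retry:
  i=0: D_i=min(100*2^0,1320)=100, bounds=[50,100]
  i=1: D_i=min(100*2^1,1320)=200, bounds=[100,200]
  i=2: D_i=min(100*2^2,1320)=400, bounds=[200,400]
  i=3: D_i=min(100*2^3,1320)=800, bounds=[400,800]
  i=4: D_i=min(100*2^4,1320)=1320, bounds=[660,1320]
  i=5: D_i=min(100*2^5,1320)=1320, bounds=[660,1320]

Answer: [50,100] [100,200] [200,400] [400,800] [660,1320] [660,1320]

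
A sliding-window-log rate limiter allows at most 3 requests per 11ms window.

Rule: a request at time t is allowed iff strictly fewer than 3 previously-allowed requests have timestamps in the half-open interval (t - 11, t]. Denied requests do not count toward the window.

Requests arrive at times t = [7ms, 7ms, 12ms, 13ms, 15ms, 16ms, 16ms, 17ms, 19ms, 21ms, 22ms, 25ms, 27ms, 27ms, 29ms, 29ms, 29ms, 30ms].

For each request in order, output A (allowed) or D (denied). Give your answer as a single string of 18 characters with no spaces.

Answer: AAADDDDDAADADDDDDA

Derivation:
Tracking allowed requests in the window:
  req#1 t=7ms: ALLOW
  req#2 t=7ms: ALLOW
  req#3 t=12ms: ALLOW
  req#4 t=13ms: DENY
  req#5 t=15ms: DENY
  req#6 t=16ms: DENY
  req#7 t=16ms: DENY
  req#8 t=17ms: DENY
  req#9 t=19ms: ALLOW
  req#10 t=21ms: ALLOW
  req#11 t=22ms: DENY
  req#12 t=25ms: ALLOW
  req#13 t=27ms: DENY
  req#14 t=27ms: DENY
  req#15 t=29ms: DENY
  req#16 t=29ms: DENY
  req#17 t=29ms: DENY
  req#18 t=30ms: ALLOW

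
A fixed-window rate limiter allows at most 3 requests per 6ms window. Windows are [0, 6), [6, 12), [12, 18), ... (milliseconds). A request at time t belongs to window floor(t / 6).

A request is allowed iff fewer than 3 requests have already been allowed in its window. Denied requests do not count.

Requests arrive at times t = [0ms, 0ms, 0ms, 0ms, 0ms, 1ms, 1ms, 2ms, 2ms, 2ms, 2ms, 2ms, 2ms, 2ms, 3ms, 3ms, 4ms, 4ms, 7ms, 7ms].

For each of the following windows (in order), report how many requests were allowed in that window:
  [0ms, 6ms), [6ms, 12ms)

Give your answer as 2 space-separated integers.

Answer: 3 2

Derivation:
Processing requests:
  req#1 t=0ms (window 0): ALLOW
  req#2 t=0ms (window 0): ALLOW
  req#3 t=0ms (window 0): ALLOW
  req#4 t=0ms (window 0): DENY
  req#5 t=0ms (window 0): DENY
  req#6 t=1ms (window 0): DENY
  req#7 t=1ms (window 0): DENY
  req#8 t=2ms (window 0): DENY
  req#9 t=2ms (window 0): DENY
  req#10 t=2ms (window 0): DENY
  req#11 t=2ms (window 0): DENY
  req#12 t=2ms (window 0): DENY
  req#13 t=2ms (window 0): DENY
  req#14 t=2ms (window 0): DENY
  req#15 t=3ms (window 0): DENY
  req#16 t=3ms (window 0): DENY
  req#17 t=4ms (window 0): DENY
  req#18 t=4ms (window 0): DENY
  req#19 t=7ms (window 1): ALLOW
  req#20 t=7ms (window 1): ALLOW

Allowed counts by window: 3 2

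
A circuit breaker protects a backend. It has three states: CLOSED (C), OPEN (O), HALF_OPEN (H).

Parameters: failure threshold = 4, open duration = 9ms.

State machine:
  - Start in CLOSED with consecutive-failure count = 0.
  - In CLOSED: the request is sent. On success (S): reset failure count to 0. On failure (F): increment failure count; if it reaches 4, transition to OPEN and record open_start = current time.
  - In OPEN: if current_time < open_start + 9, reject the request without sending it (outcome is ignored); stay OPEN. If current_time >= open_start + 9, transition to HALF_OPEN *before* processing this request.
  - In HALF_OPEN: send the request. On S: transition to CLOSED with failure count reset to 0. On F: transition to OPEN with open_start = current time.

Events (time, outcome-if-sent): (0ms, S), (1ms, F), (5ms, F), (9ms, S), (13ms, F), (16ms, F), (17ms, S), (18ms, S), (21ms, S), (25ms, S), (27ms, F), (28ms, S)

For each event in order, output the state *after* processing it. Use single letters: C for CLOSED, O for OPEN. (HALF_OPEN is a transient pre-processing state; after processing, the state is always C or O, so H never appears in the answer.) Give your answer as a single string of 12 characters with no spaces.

Answer: CCCCCCCCCCCC

Derivation:
State after each event:
  event#1 t=0ms outcome=S: state=CLOSED
  event#2 t=1ms outcome=F: state=CLOSED
  event#3 t=5ms outcome=F: state=CLOSED
  event#4 t=9ms outcome=S: state=CLOSED
  event#5 t=13ms outcome=F: state=CLOSED
  event#6 t=16ms outcome=F: state=CLOSED
  event#7 t=17ms outcome=S: state=CLOSED
  event#8 t=18ms outcome=S: state=CLOSED
  event#9 t=21ms outcome=S: state=CLOSED
  event#10 t=25ms outcome=S: state=CLOSED
  event#11 t=27ms outcome=F: state=CLOSED
  event#12 t=28ms outcome=S: state=CLOSED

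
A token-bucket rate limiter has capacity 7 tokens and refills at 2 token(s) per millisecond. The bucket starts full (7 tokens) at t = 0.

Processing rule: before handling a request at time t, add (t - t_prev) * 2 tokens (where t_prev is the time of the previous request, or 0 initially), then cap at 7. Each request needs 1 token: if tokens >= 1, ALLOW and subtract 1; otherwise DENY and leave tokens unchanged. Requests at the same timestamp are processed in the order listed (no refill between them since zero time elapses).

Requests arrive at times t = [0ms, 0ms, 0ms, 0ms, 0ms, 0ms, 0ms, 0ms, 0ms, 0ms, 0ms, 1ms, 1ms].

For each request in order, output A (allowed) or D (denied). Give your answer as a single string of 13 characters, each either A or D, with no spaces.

Answer: AAAAAAADDDDAA

Derivation:
Simulating step by step:
  req#1 t=0ms: ALLOW
  req#2 t=0ms: ALLOW
  req#3 t=0ms: ALLOW
  req#4 t=0ms: ALLOW
  req#5 t=0ms: ALLOW
  req#6 t=0ms: ALLOW
  req#7 t=0ms: ALLOW
  req#8 t=0ms: DENY
  req#9 t=0ms: DENY
  req#10 t=0ms: DENY
  req#11 t=0ms: DENY
  req#12 t=1ms: ALLOW
  req#13 t=1ms: ALLOW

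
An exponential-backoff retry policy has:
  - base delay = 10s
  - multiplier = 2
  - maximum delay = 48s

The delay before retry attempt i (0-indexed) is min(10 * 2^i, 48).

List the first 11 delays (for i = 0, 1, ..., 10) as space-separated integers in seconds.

Computing each delay:
  i=0: min(10*2^0, 48) = 10
  i=1: min(10*2^1, 48) = 20
  i=2: min(10*2^2, 48) = 40
  i=3: min(10*2^3, 48) = 48
  i=4: min(10*2^4, 48) = 48
  i=5: min(10*2^5, 48) = 48
  i=6: min(10*2^6, 48) = 48
  i=7: min(10*2^7, 48) = 48
  i=8: min(10*2^8, 48) = 48
  i=9: min(10*2^9, 48) = 48
  i=10: min(10*2^10, 48) = 48

Answer: 10 20 40 48 48 48 48 48 48 48 48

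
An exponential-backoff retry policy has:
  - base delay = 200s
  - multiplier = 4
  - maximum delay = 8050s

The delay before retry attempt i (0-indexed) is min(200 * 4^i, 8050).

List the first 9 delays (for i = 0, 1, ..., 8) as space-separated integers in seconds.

Computing each delay:
  i=0: min(200*4^0, 8050) = 200
  i=1: min(200*4^1, 8050) = 800
  i=2: min(200*4^2, 8050) = 3200
  i=3: min(200*4^3, 8050) = 8050
  i=4: min(200*4^4, 8050) = 8050
  i=5: min(200*4^5, 8050) = 8050
  i=6: min(200*4^6, 8050) = 8050
  i=7: min(200*4^7, 8050) = 8050
  i=8: min(200*4^8, 8050) = 8050

Answer: 200 800 3200 8050 8050 8050 8050 8050 8050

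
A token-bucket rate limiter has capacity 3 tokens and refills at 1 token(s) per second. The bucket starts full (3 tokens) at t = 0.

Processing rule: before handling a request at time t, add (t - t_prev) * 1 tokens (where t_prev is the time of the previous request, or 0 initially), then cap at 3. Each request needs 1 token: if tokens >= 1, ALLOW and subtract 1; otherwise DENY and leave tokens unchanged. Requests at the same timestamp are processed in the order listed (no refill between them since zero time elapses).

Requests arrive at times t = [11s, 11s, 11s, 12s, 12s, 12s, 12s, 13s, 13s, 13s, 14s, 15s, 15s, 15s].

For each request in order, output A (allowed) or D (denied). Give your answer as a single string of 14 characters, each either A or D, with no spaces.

Simulating step by step:
  req#1 t=11s: ALLOW
  req#2 t=11s: ALLOW
  req#3 t=11s: ALLOW
  req#4 t=12s: ALLOW
  req#5 t=12s: DENY
  req#6 t=12s: DENY
  req#7 t=12s: DENY
  req#8 t=13s: ALLOW
  req#9 t=13s: DENY
  req#10 t=13s: DENY
  req#11 t=14s: ALLOW
  req#12 t=15s: ALLOW
  req#13 t=15s: DENY
  req#14 t=15s: DENY

Answer: AAAADDDADDAADD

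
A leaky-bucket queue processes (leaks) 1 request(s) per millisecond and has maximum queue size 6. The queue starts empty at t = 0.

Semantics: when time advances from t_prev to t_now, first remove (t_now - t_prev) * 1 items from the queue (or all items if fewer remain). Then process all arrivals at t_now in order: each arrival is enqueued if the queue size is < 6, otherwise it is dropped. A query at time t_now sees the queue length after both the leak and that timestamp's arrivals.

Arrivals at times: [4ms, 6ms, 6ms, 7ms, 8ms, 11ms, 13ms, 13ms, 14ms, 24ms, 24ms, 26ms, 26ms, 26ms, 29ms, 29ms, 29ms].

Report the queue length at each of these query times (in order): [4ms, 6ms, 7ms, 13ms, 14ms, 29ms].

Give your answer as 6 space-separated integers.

Queue lengths at query times:
  query t=4ms: backlog = 1
  query t=6ms: backlog = 2
  query t=7ms: backlog = 2
  query t=13ms: backlog = 2
  query t=14ms: backlog = 2
  query t=29ms: backlog = 3

Answer: 1 2 2 2 2 3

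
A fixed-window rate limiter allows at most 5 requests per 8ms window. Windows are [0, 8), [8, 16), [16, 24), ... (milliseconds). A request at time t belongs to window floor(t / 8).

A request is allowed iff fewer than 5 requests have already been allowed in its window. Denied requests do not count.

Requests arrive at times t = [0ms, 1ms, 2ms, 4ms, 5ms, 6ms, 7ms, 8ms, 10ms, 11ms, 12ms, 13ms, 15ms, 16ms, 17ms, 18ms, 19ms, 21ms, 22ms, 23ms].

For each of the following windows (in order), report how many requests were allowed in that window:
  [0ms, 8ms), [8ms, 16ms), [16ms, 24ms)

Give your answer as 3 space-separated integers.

Answer: 5 5 5

Derivation:
Processing requests:
  req#1 t=0ms (window 0): ALLOW
  req#2 t=1ms (window 0): ALLOW
  req#3 t=2ms (window 0): ALLOW
  req#4 t=4ms (window 0): ALLOW
  req#5 t=5ms (window 0): ALLOW
  req#6 t=6ms (window 0): DENY
  req#7 t=7ms (window 0): DENY
  req#8 t=8ms (window 1): ALLOW
  req#9 t=10ms (window 1): ALLOW
  req#10 t=11ms (window 1): ALLOW
  req#11 t=12ms (window 1): ALLOW
  req#12 t=13ms (window 1): ALLOW
  req#13 t=15ms (window 1): DENY
  req#14 t=16ms (window 2): ALLOW
  req#15 t=17ms (window 2): ALLOW
  req#16 t=18ms (window 2): ALLOW
  req#17 t=19ms (window 2): ALLOW
  req#18 t=21ms (window 2): ALLOW
  req#19 t=22ms (window 2): DENY
  req#20 t=23ms (window 2): DENY

Allowed counts by window: 5 5 5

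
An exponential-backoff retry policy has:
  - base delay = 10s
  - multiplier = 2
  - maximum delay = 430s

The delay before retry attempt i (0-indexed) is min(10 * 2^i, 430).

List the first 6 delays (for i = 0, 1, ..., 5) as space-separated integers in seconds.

Answer: 10 20 40 80 160 320

Derivation:
Computing each delay:
  i=0: min(10*2^0, 430) = 10
  i=1: min(10*2^1, 430) = 20
  i=2: min(10*2^2, 430) = 40
  i=3: min(10*2^3, 430) = 80
  i=4: min(10*2^4, 430) = 160
  i=5: min(10*2^5, 430) = 320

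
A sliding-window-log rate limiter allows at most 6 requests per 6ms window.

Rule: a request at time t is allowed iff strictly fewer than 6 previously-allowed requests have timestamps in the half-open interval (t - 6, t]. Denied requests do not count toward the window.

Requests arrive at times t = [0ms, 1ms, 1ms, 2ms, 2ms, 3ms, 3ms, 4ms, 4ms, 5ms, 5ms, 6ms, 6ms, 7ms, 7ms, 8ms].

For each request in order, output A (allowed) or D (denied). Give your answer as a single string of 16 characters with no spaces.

Tracking allowed requests in the window:
  req#1 t=0ms: ALLOW
  req#2 t=1ms: ALLOW
  req#3 t=1ms: ALLOW
  req#4 t=2ms: ALLOW
  req#5 t=2ms: ALLOW
  req#6 t=3ms: ALLOW
  req#7 t=3ms: DENY
  req#8 t=4ms: DENY
  req#9 t=4ms: DENY
  req#10 t=5ms: DENY
  req#11 t=5ms: DENY
  req#12 t=6ms: ALLOW
  req#13 t=6ms: DENY
  req#14 t=7ms: ALLOW
  req#15 t=7ms: ALLOW
  req#16 t=8ms: ALLOW

Answer: AAAAAADDDDDADAAA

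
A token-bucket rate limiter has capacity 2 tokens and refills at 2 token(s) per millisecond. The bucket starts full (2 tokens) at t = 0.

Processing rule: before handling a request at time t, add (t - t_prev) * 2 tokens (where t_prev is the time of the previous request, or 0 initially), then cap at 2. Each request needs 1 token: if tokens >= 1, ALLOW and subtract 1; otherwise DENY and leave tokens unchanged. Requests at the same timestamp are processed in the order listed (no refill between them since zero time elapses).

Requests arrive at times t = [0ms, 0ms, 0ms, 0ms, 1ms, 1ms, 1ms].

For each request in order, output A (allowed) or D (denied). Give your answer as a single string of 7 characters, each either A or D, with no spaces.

Answer: AADDAAD

Derivation:
Simulating step by step:
  req#1 t=0ms: ALLOW
  req#2 t=0ms: ALLOW
  req#3 t=0ms: DENY
  req#4 t=0ms: DENY
  req#5 t=1ms: ALLOW
  req#6 t=1ms: ALLOW
  req#7 t=1ms: DENY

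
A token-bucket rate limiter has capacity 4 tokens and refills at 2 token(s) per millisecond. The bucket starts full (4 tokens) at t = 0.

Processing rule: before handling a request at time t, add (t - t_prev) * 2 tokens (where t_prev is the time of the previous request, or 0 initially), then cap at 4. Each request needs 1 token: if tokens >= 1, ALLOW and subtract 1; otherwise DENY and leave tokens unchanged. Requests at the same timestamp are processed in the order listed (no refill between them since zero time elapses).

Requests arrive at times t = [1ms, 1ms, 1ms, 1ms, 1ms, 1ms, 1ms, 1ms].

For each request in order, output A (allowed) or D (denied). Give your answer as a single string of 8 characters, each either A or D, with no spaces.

Simulating step by step:
  req#1 t=1ms: ALLOW
  req#2 t=1ms: ALLOW
  req#3 t=1ms: ALLOW
  req#4 t=1ms: ALLOW
  req#5 t=1ms: DENY
  req#6 t=1ms: DENY
  req#7 t=1ms: DENY
  req#8 t=1ms: DENY

Answer: AAAADDDD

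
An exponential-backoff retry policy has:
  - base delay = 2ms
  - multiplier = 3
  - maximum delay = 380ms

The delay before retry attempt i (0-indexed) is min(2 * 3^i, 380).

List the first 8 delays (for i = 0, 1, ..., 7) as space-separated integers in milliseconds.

Computing each delay:
  i=0: min(2*3^0, 380) = 2
  i=1: min(2*3^1, 380) = 6
  i=2: min(2*3^2, 380) = 18
  i=3: min(2*3^3, 380) = 54
  i=4: min(2*3^4, 380) = 162
  i=5: min(2*3^5, 380) = 380
  i=6: min(2*3^6, 380) = 380
  i=7: min(2*3^7, 380) = 380

Answer: 2 6 18 54 162 380 380 380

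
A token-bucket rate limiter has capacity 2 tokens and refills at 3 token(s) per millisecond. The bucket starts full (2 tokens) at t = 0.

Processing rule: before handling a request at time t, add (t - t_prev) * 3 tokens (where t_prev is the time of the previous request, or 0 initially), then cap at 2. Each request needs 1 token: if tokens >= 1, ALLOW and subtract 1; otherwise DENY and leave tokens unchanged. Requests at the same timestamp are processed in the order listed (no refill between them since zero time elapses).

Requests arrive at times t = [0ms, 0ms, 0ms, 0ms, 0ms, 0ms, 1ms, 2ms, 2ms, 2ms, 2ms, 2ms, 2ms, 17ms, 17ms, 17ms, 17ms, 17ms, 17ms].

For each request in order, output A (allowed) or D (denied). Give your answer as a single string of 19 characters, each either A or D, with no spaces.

Simulating step by step:
  req#1 t=0ms: ALLOW
  req#2 t=0ms: ALLOW
  req#3 t=0ms: DENY
  req#4 t=0ms: DENY
  req#5 t=0ms: DENY
  req#6 t=0ms: DENY
  req#7 t=1ms: ALLOW
  req#8 t=2ms: ALLOW
  req#9 t=2ms: ALLOW
  req#10 t=2ms: DENY
  req#11 t=2ms: DENY
  req#12 t=2ms: DENY
  req#13 t=2ms: DENY
  req#14 t=17ms: ALLOW
  req#15 t=17ms: ALLOW
  req#16 t=17ms: DENY
  req#17 t=17ms: DENY
  req#18 t=17ms: DENY
  req#19 t=17ms: DENY

Answer: AADDDDAAADDDDAADDDD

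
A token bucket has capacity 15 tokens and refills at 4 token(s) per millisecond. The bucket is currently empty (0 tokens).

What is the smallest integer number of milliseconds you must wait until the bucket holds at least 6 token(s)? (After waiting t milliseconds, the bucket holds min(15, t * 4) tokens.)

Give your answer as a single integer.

Need t * 4 >= 6, so t >= 6/4.
Smallest integer t = ceil(6/4) = 2.

Answer: 2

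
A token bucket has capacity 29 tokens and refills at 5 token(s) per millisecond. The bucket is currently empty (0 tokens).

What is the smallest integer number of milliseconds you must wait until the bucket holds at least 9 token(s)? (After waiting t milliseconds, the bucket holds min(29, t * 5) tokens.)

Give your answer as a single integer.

Answer: 2

Derivation:
Need t * 5 >= 9, so t >= 9/5.
Smallest integer t = ceil(9/5) = 2.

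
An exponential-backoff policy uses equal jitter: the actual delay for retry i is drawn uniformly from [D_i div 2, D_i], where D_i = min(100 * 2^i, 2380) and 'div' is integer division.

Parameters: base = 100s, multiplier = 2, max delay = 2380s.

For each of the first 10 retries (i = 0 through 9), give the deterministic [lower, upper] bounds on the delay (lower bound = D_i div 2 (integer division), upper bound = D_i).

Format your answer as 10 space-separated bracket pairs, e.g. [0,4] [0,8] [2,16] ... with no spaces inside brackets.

Answer: [50,100] [100,200] [200,400] [400,800] [800,1600] [1190,2380] [1190,2380] [1190,2380] [1190,2380] [1190,2380]

Derivation:
Computing bounds per retry:
  i=0: D_i=min(100*2^0,2380)=100, bounds=[50,100]
  i=1: D_i=min(100*2^1,2380)=200, bounds=[100,200]
  i=2: D_i=min(100*2^2,2380)=400, bounds=[200,400]
  i=3: D_i=min(100*2^3,2380)=800, bounds=[400,800]
  i=4: D_i=min(100*2^4,2380)=1600, bounds=[800,1600]
  i=5: D_i=min(100*2^5,2380)=2380, bounds=[1190,2380]
  i=6: D_i=min(100*2^6,2380)=2380, bounds=[1190,2380]
  i=7: D_i=min(100*2^7,2380)=2380, bounds=[1190,2380]
  i=8: D_i=min(100*2^8,2380)=2380, bounds=[1190,2380]
  i=9: D_i=min(100*2^9,2380)=2380, bounds=[1190,2380]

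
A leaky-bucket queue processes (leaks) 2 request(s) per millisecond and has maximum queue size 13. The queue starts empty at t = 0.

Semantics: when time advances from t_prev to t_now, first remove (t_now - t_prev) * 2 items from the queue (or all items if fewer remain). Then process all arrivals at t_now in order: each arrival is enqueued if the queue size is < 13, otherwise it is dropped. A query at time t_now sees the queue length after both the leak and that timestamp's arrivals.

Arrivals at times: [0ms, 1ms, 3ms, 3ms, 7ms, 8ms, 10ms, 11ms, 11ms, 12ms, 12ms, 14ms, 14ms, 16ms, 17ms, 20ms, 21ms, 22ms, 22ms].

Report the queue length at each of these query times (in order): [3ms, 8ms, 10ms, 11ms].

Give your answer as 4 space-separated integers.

Queue lengths at query times:
  query t=3ms: backlog = 2
  query t=8ms: backlog = 1
  query t=10ms: backlog = 1
  query t=11ms: backlog = 2

Answer: 2 1 1 2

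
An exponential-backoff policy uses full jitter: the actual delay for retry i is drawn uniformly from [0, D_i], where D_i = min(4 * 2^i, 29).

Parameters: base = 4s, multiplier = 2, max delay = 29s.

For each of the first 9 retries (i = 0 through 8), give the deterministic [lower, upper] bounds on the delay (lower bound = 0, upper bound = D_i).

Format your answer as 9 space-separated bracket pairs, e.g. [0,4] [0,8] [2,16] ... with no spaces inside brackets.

Computing bounds per retry:
  i=0: D_i=min(4*2^0,29)=4, bounds=[0,4]
  i=1: D_i=min(4*2^1,29)=8, bounds=[0,8]
  i=2: D_i=min(4*2^2,29)=16, bounds=[0,16]
  i=3: D_i=min(4*2^3,29)=29, bounds=[0,29]
  i=4: D_i=min(4*2^4,29)=29, bounds=[0,29]
  i=5: D_i=min(4*2^5,29)=29, bounds=[0,29]
  i=6: D_i=min(4*2^6,29)=29, bounds=[0,29]
  i=7: D_i=min(4*2^7,29)=29, bounds=[0,29]
  i=8: D_i=min(4*2^8,29)=29, bounds=[0,29]

Answer: [0,4] [0,8] [0,16] [0,29] [0,29] [0,29] [0,29] [0,29] [0,29]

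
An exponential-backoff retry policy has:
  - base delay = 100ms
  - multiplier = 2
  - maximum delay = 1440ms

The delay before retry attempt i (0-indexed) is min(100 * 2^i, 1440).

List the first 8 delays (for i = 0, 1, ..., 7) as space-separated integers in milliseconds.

Computing each delay:
  i=0: min(100*2^0, 1440) = 100
  i=1: min(100*2^1, 1440) = 200
  i=2: min(100*2^2, 1440) = 400
  i=3: min(100*2^3, 1440) = 800
  i=4: min(100*2^4, 1440) = 1440
  i=5: min(100*2^5, 1440) = 1440
  i=6: min(100*2^6, 1440) = 1440
  i=7: min(100*2^7, 1440) = 1440

Answer: 100 200 400 800 1440 1440 1440 1440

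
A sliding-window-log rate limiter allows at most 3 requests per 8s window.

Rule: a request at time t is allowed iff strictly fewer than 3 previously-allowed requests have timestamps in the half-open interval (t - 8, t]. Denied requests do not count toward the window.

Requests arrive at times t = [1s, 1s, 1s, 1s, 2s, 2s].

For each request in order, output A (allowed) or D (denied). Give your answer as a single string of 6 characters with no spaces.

Tracking allowed requests in the window:
  req#1 t=1s: ALLOW
  req#2 t=1s: ALLOW
  req#3 t=1s: ALLOW
  req#4 t=1s: DENY
  req#5 t=2s: DENY
  req#6 t=2s: DENY

Answer: AAADDD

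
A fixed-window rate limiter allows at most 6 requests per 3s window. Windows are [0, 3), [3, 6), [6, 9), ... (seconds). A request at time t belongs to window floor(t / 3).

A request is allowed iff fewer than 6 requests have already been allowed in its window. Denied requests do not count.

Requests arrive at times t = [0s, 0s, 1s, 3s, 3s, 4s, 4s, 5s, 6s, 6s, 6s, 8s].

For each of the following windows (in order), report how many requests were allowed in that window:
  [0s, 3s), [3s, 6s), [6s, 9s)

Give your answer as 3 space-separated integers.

Answer: 3 5 4

Derivation:
Processing requests:
  req#1 t=0s (window 0): ALLOW
  req#2 t=0s (window 0): ALLOW
  req#3 t=1s (window 0): ALLOW
  req#4 t=3s (window 1): ALLOW
  req#5 t=3s (window 1): ALLOW
  req#6 t=4s (window 1): ALLOW
  req#7 t=4s (window 1): ALLOW
  req#8 t=5s (window 1): ALLOW
  req#9 t=6s (window 2): ALLOW
  req#10 t=6s (window 2): ALLOW
  req#11 t=6s (window 2): ALLOW
  req#12 t=8s (window 2): ALLOW

Allowed counts by window: 3 5 4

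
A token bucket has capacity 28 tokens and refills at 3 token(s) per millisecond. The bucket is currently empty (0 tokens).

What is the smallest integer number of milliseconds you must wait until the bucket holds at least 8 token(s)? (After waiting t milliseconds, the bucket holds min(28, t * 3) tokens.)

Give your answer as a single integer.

Answer: 3

Derivation:
Need t * 3 >= 8, so t >= 8/3.
Smallest integer t = ceil(8/3) = 3.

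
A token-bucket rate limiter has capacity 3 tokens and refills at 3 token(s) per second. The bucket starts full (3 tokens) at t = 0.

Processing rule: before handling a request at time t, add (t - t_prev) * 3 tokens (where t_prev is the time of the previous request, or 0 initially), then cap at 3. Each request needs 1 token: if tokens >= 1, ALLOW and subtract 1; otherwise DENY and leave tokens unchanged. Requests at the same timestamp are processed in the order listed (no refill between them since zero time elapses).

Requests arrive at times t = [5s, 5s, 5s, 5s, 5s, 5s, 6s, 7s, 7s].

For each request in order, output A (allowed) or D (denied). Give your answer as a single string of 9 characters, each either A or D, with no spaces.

Simulating step by step:
  req#1 t=5s: ALLOW
  req#2 t=5s: ALLOW
  req#3 t=5s: ALLOW
  req#4 t=5s: DENY
  req#5 t=5s: DENY
  req#6 t=5s: DENY
  req#7 t=6s: ALLOW
  req#8 t=7s: ALLOW
  req#9 t=7s: ALLOW

Answer: AAADDDAAA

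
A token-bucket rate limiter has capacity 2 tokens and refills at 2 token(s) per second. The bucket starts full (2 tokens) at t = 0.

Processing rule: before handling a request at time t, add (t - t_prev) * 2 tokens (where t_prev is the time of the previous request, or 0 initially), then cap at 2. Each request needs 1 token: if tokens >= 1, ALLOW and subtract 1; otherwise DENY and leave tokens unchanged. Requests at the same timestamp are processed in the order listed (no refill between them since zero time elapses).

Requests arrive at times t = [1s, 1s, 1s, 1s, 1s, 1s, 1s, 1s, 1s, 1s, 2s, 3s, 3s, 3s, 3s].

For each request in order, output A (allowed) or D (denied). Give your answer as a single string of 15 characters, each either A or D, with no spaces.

Answer: AADDDDDDDDAAADD

Derivation:
Simulating step by step:
  req#1 t=1s: ALLOW
  req#2 t=1s: ALLOW
  req#3 t=1s: DENY
  req#4 t=1s: DENY
  req#5 t=1s: DENY
  req#6 t=1s: DENY
  req#7 t=1s: DENY
  req#8 t=1s: DENY
  req#9 t=1s: DENY
  req#10 t=1s: DENY
  req#11 t=2s: ALLOW
  req#12 t=3s: ALLOW
  req#13 t=3s: ALLOW
  req#14 t=3s: DENY
  req#15 t=3s: DENY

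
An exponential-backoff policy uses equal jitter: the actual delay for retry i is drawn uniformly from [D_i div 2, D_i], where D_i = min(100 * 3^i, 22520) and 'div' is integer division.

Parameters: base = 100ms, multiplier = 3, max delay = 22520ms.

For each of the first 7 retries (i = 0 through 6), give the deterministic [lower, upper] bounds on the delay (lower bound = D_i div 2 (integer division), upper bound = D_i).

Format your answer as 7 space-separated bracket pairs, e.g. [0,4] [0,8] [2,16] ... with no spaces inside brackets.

Computing bounds per retry:
  i=0: D_i=min(100*3^0,22520)=100, bounds=[50,100]
  i=1: D_i=min(100*3^1,22520)=300, bounds=[150,300]
  i=2: D_i=min(100*3^2,22520)=900, bounds=[450,900]
  i=3: D_i=min(100*3^3,22520)=2700, bounds=[1350,2700]
  i=4: D_i=min(100*3^4,22520)=8100, bounds=[4050,8100]
  i=5: D_i=min(100*3^5,22520)=22520, bounds=[11260,22520]
  i=6: D_i=min(100*3^6,22520)=22520, bounds=[11260,22520]

Answer: [50,100] [150,300] [450,900] [1350,2700] [4050,8100] [11260,22520] [11260,22520]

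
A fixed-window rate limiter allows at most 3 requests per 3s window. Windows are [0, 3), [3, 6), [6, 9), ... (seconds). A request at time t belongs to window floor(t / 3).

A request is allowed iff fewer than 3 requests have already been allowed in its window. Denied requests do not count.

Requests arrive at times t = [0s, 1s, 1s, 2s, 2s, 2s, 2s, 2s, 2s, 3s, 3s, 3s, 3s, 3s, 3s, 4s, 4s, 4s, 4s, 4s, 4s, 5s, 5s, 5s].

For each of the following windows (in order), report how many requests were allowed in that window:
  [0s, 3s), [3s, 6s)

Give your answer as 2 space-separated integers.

Processing requests:
  req#1 t=0s (window 0): ALLOW
  req#2 t=1s (window 0): ALLOW
  req#3 t=1s (window 0): ALLOW
  req#4 t=2s (window 0): DENY
  req#5 t=2s (window 0): DENY
  req#6 t=2s (window 0): DENY
  req#7 t=2s (window 0): DENY
  req#8 t=2s (window 0): DENY
  req#9 t=2s (window 0): DENY
  req#10 t=3s (window 1): ALLOW
  req#11 t=3s (window 1): ALLOW
  req#12 t=3s (window 1): ALLOW
  req#13 t=3s (window 1): DENY
  req#14 t=3s (window 1): DENY
  req#15 t=3s (window 1): DENY
  req#16 t=4s (window 1): DENY
  req#17 t=4s (window 1): DENY
  req#18 t=4s (window 1): DENY
  req#19 t=4s (window 1): DENY
  req#20 t=4s (window 1): DENY
  req#21 t=4s (window 1): DENY
  req#22 t=5s (window 1): DENY
  req#23 t=5s (window 1): DENY
  req#24 t=5s (window 1): DENY

Allowed counts by window: 3 3

Answer: 3 3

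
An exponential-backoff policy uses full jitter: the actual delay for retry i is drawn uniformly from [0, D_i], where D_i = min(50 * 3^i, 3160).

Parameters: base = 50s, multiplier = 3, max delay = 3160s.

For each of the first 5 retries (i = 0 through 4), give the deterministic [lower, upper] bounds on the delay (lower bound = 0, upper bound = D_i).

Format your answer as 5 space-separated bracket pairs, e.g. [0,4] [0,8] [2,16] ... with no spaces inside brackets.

Answer: [0,50] [0,150] [0,450] [0,1350] [0,3160]

Derivation:
Computing bounds per retry:
  i=0: D_i=min(50*3^0,3160)=50, bounds=[0,50]
  i=1: D_i=min(50*3^1,3160)=150, bounds=[0,150]
  i=2: D_i=min(50*3^2,3160)=450, bounds=[0,450]
  i=3: D_i=min(50*3^3,3160)=1350, bounds=[0,1350]
  i=4: D_i=min(50*3^4,3160)=3160, bounds=[0,3160]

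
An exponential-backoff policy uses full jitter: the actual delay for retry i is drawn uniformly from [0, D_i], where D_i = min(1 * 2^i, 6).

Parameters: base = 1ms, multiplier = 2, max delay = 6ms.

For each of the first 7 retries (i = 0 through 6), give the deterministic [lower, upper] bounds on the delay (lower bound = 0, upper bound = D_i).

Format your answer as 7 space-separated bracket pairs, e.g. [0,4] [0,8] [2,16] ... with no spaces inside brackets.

Computing bounds per retry:
  i=0: D_i=min(1*2^0,6)=1, bounds=[0,1]
  i=1: D_i=min(1*2^1,6)=2, bounds=[0,2]
  i=2: D_i=min(1*2^2,6)=4, bounds=[0,4]
  i=3: D_i=min(1*2^3,6)=6, bounds=[0,6]
  i=4: D_i=min(1*2^4,6)=6, bounds=[0,6]
  i=5: D_i=min(1*2^5,6)=6, bounds=[0,6]
  i=6: D_i=min(1*2^6,6)=6, bounds=[0,6]

Answer: [0,1] [0,2] [0,4] [0,6] [0,6] [0,6] [0,6]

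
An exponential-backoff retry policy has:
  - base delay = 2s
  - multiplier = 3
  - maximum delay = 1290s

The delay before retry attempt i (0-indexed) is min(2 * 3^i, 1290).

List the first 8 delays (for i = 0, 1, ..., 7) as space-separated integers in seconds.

Computing each delay:
  i=0: min(2*3^0, 1290) = 2
  i=1: min(2*3^1, 1290) = 6
  i=2: min(2*3^2, 1290) = 18
  i=3: min(2*3^3, 1290) = 54
  i=4: min(2*3^4, 1290) = 162
  i=5: min(2*3^5, 1290) = 486
  i=6: min(2*3^6, 1290) = 1290
  i=7: min(2*3^7, 1290) = 1290

Answer: 2 6 18 54 162 486 1290 1290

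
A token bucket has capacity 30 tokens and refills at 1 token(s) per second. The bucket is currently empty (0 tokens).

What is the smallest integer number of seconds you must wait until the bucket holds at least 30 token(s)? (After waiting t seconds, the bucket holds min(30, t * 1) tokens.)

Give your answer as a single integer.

Answer: 30

Derivation:
Need t * 1 >= 30, so t >= 30/1.
Smallest integer t = ceil(30/1) = 30.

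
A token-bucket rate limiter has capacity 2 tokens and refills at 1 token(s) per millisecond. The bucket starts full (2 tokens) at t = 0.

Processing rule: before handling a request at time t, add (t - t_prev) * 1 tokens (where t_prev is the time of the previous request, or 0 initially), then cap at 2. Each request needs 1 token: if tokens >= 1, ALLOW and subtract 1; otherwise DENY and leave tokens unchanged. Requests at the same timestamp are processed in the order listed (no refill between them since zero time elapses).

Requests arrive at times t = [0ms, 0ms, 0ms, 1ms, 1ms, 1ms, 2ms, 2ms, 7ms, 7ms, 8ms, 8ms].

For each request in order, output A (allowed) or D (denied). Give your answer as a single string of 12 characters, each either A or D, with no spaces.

Simulating step by step:
  req#1 t=0ms: ALLOW
  req#2 t=0ms: ALLOW
  req#3 t=0ms: DENY
  req#4 t=1ms: ALLOW
  req#5 t=1ms: DENY
  req#6 t=1ms: DENY
  req#7 t=2ms: ALLOW
  req#8 t=2ms: DENY
  req#9 t=7ms: ALLOW
  req#10 t=7ms: ALLOW
  req#11 t=8ms: ALLOW
  req#12 t=8ms: DENY

Answer: AADADDADAAAD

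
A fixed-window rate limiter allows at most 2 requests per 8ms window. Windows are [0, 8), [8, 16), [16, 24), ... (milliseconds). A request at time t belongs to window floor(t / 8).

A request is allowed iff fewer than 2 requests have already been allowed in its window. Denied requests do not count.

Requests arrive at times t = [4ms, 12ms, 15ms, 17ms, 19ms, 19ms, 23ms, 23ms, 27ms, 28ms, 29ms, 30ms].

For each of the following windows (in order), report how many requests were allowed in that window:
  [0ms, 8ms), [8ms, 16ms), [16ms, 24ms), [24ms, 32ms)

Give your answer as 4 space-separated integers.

Answer: 1 2 2 2

Derivation:
Processing requests:
  req#1 t=4ms (window 0): ALLOW
  req#2 t=12ms (window 1): ALLOW
  req#3 t=15ms (window 1): ALLOW
  req#4 t=17ms (window 2): ALLOW
  req#5 t=19ms (window 2): ALLOW
  req#6 t=19ms (window 2): DENY
  req#7 t=23ms (window 2): DENY
  req#8 t=23ms (window 2): DENY
  req#9 t=27ms (window 3): ALLOW
  req#10 t=28ms (window 3): ALLOW
  req#11 t=29ms (window 3): DENY
  req#12 t=30ms (window 3): DENY

Allowed counts by window: 1 2 2 2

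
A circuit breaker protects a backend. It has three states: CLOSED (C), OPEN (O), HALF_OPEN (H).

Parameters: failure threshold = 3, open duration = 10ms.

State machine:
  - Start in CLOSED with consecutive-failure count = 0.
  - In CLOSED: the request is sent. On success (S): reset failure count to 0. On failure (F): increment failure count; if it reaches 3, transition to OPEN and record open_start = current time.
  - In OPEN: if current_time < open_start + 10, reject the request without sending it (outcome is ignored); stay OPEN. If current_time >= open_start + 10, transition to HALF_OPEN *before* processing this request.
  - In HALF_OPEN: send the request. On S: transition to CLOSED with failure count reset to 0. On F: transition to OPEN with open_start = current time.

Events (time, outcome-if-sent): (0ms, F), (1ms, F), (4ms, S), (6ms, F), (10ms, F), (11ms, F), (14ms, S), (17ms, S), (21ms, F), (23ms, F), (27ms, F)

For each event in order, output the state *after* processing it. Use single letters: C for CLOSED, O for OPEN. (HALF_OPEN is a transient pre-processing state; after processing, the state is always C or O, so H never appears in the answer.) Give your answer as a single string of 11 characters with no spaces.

Answer: CCCCCOOOOOO

Derivation:
State after each event:
  event#1 t=0ms outcome=F: state=CLOSED
  event#2 t=1ms outcome=F: state=CLOSED
  event#3 t=4ms outcome=S: state=CLOSED
  event#4 t=6ms outcome=F: state=CLOSED
  event#5 t=10ms outcome=F: state=CLOSED
  event#6 t=11ms outcome=F: state=OPEN
  event#7 t=14ms outcome=S: state=OPEN
  event#8 t=17ms outcome=S: state=OPEN
  event#9 t=21ms outcome=F: state=OPEN
  event#10 t=23ms outcome=F: state=OPEN
  event#11 t=27ms outcome=F: state=OPEN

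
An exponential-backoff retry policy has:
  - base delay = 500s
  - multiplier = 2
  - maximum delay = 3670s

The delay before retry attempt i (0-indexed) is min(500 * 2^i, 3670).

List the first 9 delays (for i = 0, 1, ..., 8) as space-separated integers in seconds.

Computing each delay:
  i=0: min(500*2^0, 3670) = 500
  i=1: min(500*2^1, 3670) = 1000
  i=2: min(500*2^2, 3670) = 2000
  i=3: min(500*2^3, 3670) = 3670
  i=4: min(500*2^4, 3670) = 3670
  i=5: min(500*2^5, 3670) = 3670
  i=6: min(500*2^6, 3670) = 3670
  i=7: min(500*2^7, 3670) = 3670
  i=8: min(500*2^8, 3670) = 3670

Answer: 500 1000 2000 3670 3670 3670 3670 3670 3670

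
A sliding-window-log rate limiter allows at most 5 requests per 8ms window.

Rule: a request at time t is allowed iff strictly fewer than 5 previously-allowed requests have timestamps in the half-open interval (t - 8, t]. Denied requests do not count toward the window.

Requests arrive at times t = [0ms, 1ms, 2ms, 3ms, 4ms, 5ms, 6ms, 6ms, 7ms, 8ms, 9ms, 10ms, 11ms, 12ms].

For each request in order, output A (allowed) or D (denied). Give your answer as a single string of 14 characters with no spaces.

Answer: AAAAADDDDAAAAA

Derivation:
Tracking allowed requests in the window:
  req#1 t=0ms: ALLOW
  req#2 t=1ms: ALLOW
  req#3 t=2ms: ALLOW
  req#4 t=3ms: ALLOW
  req#5 t=4ms: ALLOW
  req#6 t=5ms: DENY
  req#7 t=6ms: DENY
  req#8 t=6ms: DENY
  req#9 t=7ms: DENY
  req#10 t=8ms: ALLOW
  req#11 t=9ms: ALLOW
  req#12 t=10ms: ALLOW
  req#13 t=11ms: ALLOW
  req#14 t=12ms: ALLOW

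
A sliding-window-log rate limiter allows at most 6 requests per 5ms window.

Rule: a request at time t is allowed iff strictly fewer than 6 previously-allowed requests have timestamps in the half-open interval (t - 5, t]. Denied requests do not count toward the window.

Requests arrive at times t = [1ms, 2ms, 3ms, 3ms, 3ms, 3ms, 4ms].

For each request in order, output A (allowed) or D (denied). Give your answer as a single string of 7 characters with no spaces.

Tracking allowed requests in the window:
  req#1 t=1ms: ALLOW
  req#2 t=2ms: ALLOW
  req#3 t=3ms: ALLOW
  req#4 t=3ms: ALLOW
  req#5 t=3ms: ALLOW
  req#6 t=3ms: ALLOW
  req#7 t=4ms: DENY

Answer: AAAAAAD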